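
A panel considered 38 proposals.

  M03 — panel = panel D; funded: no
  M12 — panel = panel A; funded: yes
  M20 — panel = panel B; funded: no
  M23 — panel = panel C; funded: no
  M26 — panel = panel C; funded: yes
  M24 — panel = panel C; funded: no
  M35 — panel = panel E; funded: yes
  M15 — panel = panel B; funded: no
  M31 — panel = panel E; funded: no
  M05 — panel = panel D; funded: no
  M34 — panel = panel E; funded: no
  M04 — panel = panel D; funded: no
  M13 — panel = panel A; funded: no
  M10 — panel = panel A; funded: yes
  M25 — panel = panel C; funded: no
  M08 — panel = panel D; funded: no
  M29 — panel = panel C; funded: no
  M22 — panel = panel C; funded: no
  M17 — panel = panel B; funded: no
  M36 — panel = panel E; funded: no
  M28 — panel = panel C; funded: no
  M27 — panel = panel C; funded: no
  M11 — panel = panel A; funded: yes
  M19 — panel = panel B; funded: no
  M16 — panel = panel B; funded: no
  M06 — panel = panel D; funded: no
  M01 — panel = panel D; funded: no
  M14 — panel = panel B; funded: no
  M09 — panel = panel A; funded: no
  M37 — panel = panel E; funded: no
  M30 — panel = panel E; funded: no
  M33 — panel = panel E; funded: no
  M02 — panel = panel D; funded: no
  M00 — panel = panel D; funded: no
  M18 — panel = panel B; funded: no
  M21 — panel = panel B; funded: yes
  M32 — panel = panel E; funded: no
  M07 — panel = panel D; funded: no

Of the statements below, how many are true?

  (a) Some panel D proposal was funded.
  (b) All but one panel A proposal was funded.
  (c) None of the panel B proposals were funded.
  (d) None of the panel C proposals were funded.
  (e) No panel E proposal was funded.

(a) panel D: |A| = 9, |A ∩ B| = 0; needs A ∩ B ≠ ∅ (|A ∩ B| ≥ 1) — false.
(b) panel A: |A| = 5, |A ∩ B| = 3; needs |A ∖ B| = 1 — false.
(c) panel B: |A| = 8, |A ∩ B| = 1; needs A ∩ B = ∅ (|A ∩ B| = 0) — false.
(d) panel C: |A| = 8, |A ∩ B| = 1; needs A ∩ B = ∅ (|A ∩ B| = 0) — false.
(e) panel E: |A| = 8, |A ∩ B| = 1; needs A ∩ B = ∅ (|A ∩ B| = 0) — false.

0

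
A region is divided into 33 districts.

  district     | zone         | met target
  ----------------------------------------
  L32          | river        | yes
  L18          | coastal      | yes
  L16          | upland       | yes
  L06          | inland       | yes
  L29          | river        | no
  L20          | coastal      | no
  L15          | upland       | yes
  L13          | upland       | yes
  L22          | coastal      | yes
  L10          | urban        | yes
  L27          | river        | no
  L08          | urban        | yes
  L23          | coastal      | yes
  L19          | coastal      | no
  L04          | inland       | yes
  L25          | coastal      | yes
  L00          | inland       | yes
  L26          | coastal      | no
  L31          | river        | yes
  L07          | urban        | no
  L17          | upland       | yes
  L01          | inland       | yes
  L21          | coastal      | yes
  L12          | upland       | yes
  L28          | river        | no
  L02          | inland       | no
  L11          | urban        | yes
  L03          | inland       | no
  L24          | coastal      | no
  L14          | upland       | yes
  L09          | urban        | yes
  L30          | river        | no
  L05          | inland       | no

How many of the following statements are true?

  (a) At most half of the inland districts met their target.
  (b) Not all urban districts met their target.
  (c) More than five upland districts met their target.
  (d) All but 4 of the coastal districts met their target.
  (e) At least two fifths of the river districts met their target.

3

(a) inland: |A| = 7, |A ∩ B| = 4; needs |A ∩ B| ≤ |A ∖ B| — false.
(b) urban: |A| = 5, |A ∩ B| = 4; needs A ⊄ B (|A ∖ B| ≥ 1) — true.
(c) upland: |A| = 6, |A ∩ B| = 6; needs |A ∩ B| > 5 — true.
(d) coastal: |A| = 9, |A ∩ B| = 5; needs |A ∖ B| = 4 — true.
(e) river: |A| = 6, |A ∩ B| = 2; needs |A ∩ B| / |A| ≥ 2/5 — false.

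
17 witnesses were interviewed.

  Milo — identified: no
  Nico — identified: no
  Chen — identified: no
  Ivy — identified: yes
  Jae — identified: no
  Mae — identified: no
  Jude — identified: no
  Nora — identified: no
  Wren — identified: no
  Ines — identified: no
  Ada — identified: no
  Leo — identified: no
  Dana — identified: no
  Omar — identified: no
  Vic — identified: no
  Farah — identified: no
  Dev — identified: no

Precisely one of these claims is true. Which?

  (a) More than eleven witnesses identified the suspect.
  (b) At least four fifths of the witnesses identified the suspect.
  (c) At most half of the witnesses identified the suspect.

(c)

|A| = 17, |A ∩ B| = 1, |A ∖ B| = 16.
(a) requires |A ∩ B| > 11: false.
(b) requires |A ∩ B| / |A| ≥ 4/5: false.
(c) requires |A ∩ B| ≤ |A ∖ B|: true.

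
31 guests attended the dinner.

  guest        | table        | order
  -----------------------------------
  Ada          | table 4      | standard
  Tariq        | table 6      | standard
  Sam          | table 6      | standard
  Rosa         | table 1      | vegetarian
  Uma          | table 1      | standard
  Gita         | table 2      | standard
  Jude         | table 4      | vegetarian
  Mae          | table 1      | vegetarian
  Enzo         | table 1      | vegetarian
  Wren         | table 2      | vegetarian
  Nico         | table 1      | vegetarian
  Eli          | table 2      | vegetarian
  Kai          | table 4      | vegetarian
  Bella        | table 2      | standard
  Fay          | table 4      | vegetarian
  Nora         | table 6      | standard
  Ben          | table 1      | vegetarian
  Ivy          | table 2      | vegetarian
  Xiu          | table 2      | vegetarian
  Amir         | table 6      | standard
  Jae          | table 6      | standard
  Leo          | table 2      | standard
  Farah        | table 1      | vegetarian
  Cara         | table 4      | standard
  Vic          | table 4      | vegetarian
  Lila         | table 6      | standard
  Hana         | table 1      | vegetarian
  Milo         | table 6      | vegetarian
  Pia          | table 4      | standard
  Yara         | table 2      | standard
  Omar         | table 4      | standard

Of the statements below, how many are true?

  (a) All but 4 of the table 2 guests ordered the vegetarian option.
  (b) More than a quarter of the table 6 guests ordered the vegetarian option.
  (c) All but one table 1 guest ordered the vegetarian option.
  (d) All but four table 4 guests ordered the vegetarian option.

(a) table 2: |A| = 8, |A ∩ B| = 4; needs |A ∖ B| = 4 — true.
(b) table 6: |A| = 7, |A ∩ B| = 1; needs |A ∩ B| / |A| > 1/4 — false.
(c) table 1: |A| = 8, |A ∩ B| = 7; needs |A ∖ B| = 1 — true.
(d) table 4: |A| = 8, |A ∩ B| = 4; needs |A ∖ B| = 4 — true.

3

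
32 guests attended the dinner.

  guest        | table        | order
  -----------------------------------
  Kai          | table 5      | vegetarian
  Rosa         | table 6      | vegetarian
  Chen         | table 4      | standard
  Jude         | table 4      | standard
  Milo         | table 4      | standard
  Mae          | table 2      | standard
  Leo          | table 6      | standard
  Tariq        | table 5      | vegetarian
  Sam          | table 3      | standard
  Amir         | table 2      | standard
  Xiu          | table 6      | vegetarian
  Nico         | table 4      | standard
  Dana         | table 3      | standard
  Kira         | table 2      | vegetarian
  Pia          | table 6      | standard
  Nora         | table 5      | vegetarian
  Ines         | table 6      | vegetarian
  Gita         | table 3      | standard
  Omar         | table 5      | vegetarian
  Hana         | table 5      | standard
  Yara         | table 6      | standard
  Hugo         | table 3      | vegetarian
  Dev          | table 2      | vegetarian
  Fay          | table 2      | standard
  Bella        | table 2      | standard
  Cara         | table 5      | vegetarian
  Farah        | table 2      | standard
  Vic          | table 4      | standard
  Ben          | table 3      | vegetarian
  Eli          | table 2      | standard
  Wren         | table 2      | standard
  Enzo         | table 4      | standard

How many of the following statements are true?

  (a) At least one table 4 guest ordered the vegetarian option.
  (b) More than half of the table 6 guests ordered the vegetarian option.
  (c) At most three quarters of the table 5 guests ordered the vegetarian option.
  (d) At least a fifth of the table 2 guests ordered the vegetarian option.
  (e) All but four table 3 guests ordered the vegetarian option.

1

(a) table 4: |A| = 6, |A ∩ B| = 0; needs A ∩ B ≠ ∅ (|A ∩ B| ≥ 1) — false.
(b) table 6: |A| = 6, |A ∩ B| = 3; needs |A ∩ B| > |A ∖ B| — false.
(c) table 5: |A| = 6, |A ∩ B| = 5; needs |A ∩ B| / |A| ≤ 3/4 — false.
(d) table 2: |A| = 9, |A ∩ B| = 2; needs |A ∩ B| / |A| ≥ 1/5 — true.
(e) table 3: |A| = 5, |A ∩ B| = 2; needs |A ∖ B| = 4 — false.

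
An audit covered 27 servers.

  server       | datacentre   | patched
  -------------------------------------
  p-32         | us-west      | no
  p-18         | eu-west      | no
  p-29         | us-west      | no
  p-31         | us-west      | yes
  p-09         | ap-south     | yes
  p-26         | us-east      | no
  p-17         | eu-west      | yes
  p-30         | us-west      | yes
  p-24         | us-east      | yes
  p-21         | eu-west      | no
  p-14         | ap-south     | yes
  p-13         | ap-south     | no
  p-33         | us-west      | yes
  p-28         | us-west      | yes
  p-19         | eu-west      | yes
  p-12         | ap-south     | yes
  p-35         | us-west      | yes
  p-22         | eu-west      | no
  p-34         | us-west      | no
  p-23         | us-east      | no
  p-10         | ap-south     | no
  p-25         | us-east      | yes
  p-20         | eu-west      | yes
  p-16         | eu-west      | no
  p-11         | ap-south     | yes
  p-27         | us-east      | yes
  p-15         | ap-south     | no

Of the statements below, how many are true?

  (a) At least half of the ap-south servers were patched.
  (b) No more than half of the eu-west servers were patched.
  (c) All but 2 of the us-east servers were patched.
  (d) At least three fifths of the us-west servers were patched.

4

(a) ap-south: |A| = 7, |A ∩ B| = 4; needs |A ∩ B| ≥ |A ∖ B| — true.
(b) eu-west: |A| = 7, |A ∩ B| = 3; needs |A ∩ B| ≤ |A ∖ B| — true.
(c) us-east: |A| = 5, |A ∩ B| = 3; needs |A ∖ B| = 2 — true.
(d) us-west: |A| = 8, |A ∩ B| = 5; needs |A ∩ B| / |A| ≥ 3/5 — true.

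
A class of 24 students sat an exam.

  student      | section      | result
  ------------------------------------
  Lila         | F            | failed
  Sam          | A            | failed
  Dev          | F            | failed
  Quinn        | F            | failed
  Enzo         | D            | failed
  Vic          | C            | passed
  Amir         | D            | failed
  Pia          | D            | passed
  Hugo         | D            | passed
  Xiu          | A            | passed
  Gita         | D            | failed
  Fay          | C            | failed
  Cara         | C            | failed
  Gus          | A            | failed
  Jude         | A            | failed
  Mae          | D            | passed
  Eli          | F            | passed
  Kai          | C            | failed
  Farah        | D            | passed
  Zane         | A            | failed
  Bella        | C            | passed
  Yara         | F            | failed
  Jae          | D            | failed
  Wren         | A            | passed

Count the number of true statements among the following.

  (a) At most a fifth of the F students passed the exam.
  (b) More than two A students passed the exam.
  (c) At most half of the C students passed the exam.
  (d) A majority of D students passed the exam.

2

(a) F: |A| = 5, |A ∩ B| = 1; needs |A ∩ B| / |A| ≤ 1/5 — true.
(b) A: |A| = 6, |A ∩ B| = 2; needs |A ∩ B| > 2 — false.
(c) C: |A| = 5, |A ∩ B| = 2; needs |A ∩ B| ≤ |A ∖ B| — true.
(d) D: |A| = 8, |A ∩ B| = 4; needs |A ∩ B| > |A ∖ B| — false.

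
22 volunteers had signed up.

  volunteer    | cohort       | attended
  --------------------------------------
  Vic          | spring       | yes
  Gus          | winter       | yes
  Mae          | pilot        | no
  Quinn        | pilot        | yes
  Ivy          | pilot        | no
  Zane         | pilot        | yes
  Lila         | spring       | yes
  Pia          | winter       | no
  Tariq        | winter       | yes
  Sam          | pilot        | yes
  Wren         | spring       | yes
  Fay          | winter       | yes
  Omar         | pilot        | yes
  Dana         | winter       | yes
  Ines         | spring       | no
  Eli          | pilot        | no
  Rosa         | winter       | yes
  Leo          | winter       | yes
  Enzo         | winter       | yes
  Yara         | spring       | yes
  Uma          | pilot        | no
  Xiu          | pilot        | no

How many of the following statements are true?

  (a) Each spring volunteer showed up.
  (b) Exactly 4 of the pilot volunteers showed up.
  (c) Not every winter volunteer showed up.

(a) spring: |A| = 5, |A ∩ B| = 4; needs A ⊆ B, i.e. every element of A is in B (|A ∖ B| = 0) — false.
(b) pilot: |A| = 9, |A ∩ B| = 4; needs |A ∩ B| = 4 — true.
(c) winter: |A| = 8, |A ∩ B| = 7; needs A ⊄ B (|A ∖ B| ≥ 1) — true.

2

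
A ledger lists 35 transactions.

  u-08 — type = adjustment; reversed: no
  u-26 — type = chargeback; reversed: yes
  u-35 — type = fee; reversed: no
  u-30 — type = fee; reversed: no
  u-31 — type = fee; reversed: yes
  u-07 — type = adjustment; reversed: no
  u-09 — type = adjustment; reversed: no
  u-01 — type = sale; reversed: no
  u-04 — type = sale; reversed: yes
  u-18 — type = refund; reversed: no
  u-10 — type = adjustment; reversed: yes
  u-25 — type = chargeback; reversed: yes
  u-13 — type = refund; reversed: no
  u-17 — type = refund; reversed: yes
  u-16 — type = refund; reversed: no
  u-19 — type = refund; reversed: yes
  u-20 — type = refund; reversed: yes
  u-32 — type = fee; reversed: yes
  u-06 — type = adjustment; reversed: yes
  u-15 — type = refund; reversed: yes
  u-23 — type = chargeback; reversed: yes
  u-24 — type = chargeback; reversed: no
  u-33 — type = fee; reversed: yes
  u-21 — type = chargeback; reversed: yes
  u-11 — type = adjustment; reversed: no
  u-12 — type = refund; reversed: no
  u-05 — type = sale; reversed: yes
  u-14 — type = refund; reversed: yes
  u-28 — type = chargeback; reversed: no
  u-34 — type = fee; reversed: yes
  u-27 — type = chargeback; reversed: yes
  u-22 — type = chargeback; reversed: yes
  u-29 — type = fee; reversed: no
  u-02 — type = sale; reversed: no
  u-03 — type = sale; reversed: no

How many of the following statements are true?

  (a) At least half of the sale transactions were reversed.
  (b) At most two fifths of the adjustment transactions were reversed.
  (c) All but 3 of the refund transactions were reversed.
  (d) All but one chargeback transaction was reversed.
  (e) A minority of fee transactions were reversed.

(a) sale: |A| = 5, |A ∩ B| = 2; needs |A ∩ B| ≥ |A ∖ B| — false.
(b) adjustment: |A| = 6, |A ∩ B| = 2; needs |A ∩ B| / |A| ≤ 2/5 — true.
(c) refund: |A| = 9, |A ∩ B| = 5; needs |A ∖ B| = 3 — false.
(d) chargeback: |A| = 8, |A ∩ B| = 6; needs |A ∖ B| = 1 — false.
(e) fee: |A| = 7, |A ∩ B| = 4; needs |A ∩ B| < |A ∖ B| — false.

1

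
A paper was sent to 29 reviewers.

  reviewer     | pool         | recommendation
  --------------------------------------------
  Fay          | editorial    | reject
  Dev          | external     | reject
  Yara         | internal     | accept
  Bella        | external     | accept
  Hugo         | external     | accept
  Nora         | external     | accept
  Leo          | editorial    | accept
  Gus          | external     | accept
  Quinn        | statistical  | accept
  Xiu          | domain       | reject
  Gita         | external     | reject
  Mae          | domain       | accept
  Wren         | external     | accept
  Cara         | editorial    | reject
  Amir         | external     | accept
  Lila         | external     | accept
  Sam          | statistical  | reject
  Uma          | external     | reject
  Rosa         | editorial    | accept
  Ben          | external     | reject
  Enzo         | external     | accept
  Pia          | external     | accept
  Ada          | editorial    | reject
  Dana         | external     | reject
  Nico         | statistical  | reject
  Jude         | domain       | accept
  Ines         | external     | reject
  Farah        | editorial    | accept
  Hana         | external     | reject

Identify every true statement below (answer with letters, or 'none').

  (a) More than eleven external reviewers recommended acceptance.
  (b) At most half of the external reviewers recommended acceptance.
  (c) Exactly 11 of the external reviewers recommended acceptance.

|A| = 16, |A ∩ B| = 9, |A ∖ B| = 7.
(a) |A ∩ B| > 11: fails.
(b) |A ∩ B| ≤ |A ∖ B|: fails.
(c) |A ∩ B| = 11: fails.

none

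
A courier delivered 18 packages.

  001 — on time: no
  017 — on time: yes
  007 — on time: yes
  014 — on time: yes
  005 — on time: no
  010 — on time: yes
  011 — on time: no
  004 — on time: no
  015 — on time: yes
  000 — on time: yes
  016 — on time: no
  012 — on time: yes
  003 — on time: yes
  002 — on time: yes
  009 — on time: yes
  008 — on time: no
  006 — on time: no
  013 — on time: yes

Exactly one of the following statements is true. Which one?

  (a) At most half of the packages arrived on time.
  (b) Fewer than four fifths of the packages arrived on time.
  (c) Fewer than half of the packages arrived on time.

|A| = 18, |A ∩ B| = 11, |A ∖ B| = 7.
(a) requires |A ∩ B| ≤ |A ∖ B|: false.
(b) requires |A ∩ B| / |A| < 4/5: true.
(c) requires |A ∩ B| < |A ∖ B|: false.

(b)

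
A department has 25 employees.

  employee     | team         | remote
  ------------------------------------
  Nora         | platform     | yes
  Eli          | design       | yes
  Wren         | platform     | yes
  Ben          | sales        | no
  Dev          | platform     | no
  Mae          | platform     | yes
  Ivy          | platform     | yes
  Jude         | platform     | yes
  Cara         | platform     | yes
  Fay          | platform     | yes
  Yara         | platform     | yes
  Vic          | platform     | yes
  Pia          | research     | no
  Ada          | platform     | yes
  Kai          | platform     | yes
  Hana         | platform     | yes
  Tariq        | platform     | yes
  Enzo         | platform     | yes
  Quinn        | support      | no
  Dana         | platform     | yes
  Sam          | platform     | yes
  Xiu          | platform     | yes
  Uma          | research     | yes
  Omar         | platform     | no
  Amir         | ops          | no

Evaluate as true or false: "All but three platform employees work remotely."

Truth condition: |A ∖ B| = 3.
|A| = 19, |A ∩ B| = 17, |A ∖ B| = 2.
|A ∖ B| = 2, so the statement is false.

False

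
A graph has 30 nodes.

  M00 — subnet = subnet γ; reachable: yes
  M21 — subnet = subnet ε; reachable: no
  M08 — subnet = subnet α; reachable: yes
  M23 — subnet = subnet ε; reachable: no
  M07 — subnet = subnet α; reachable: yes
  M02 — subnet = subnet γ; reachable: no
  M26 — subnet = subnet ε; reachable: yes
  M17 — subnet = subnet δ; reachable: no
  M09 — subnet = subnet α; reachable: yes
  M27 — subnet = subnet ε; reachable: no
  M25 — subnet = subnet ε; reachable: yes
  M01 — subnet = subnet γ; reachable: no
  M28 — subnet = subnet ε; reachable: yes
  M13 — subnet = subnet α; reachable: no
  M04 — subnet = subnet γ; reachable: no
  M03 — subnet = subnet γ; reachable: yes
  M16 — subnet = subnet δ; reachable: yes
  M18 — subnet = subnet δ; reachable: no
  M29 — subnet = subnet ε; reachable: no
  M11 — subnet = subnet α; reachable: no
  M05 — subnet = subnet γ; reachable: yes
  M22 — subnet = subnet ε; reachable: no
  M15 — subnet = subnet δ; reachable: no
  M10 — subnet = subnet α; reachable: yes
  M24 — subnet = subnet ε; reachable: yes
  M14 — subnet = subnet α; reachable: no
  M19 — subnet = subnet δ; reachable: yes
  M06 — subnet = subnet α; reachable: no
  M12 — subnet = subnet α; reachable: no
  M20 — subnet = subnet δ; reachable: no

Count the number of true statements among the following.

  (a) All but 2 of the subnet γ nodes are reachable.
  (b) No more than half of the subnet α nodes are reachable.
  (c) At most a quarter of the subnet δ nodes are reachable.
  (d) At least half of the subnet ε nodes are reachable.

(a) subnet γ: |A| = 6, |A ∩ B| = 3; needs |A ∖ B| = 2 — false.
(b) subnet α: |A| = 9, |A ∩ B| = 4; needs |A ∩ B| ≤ |A ∖ B| — true.
(c) subnet δ: |A| = 6, |A ∩ B| = 2; needs |A ∩ B| / |A| ≤ 1/4 — false.
(d) subnet ε: |A| = 9, |A ∩ B| = 4; needs |A ∩ B| ≥ |A ∖ B| — false.

1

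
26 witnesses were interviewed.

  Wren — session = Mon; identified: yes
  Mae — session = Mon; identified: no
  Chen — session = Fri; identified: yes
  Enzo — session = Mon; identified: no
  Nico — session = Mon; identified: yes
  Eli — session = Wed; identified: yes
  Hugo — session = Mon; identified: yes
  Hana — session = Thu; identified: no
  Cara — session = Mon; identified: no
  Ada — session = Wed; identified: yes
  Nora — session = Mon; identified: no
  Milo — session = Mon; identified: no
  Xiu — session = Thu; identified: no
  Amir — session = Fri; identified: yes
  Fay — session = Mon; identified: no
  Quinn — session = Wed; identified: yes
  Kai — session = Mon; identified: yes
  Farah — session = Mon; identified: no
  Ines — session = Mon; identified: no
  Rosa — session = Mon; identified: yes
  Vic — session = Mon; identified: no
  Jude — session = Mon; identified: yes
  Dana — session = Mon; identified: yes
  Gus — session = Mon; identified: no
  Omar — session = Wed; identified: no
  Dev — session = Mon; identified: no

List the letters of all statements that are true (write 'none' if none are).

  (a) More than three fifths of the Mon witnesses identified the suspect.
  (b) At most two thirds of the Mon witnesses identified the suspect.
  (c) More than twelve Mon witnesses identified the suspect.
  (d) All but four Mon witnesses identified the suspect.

(b)

|A| = 18, |A ∩ B| = 7, |A ∖ B| = 11.
(a) |A ∩ B| / |A| > 3/5: fails.
(b) |A ∩ B| / |A| ≤ 2/3: holds.
(c) |A ∩ B| > 12: fails.
(d) |A ∖ B| = 4: fails.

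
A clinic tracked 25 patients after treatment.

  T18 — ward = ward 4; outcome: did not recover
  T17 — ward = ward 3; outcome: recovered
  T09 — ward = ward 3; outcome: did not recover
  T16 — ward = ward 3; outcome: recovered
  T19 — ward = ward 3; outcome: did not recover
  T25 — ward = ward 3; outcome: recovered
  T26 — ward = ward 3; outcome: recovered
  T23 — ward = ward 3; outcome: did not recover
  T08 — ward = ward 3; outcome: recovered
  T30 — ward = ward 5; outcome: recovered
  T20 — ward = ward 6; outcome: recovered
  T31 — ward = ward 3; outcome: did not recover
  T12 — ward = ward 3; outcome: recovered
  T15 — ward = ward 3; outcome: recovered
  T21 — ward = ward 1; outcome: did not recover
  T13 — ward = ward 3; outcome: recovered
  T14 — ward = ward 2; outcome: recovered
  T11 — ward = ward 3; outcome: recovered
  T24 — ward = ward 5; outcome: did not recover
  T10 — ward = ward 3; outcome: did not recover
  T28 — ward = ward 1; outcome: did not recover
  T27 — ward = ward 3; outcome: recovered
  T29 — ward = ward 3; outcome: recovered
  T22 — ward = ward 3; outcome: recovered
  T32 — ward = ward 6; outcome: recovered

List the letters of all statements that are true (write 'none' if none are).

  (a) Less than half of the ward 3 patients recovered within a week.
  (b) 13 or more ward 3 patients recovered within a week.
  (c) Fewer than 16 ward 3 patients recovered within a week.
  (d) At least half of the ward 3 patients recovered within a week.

(c), (d)

|A| = 17, |A ∩ B| = 12, |A ∖ B| = 5.
(a) |A ∩ B| < |A ∖ B|: fails.
(b) |A ∩ B| ≥ 13: fails.
(c) |A ∩ B| < 16: holds.
(d) |A ∩ B| ≥ |A ∖ B|: holds.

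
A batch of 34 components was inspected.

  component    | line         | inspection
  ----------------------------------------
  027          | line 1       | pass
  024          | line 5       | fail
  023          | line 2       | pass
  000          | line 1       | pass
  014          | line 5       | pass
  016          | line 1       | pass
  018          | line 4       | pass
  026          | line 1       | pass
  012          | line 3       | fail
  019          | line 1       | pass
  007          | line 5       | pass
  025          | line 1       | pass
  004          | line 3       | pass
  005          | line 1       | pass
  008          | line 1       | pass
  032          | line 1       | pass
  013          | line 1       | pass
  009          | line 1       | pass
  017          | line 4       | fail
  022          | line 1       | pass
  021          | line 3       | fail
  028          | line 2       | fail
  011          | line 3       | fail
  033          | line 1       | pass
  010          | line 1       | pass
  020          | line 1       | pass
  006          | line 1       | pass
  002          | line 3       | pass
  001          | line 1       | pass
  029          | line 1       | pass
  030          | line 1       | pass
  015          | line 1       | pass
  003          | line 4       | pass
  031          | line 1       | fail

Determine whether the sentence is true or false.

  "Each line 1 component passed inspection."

False

'Each line 1 component passed inspection' holds iff A ⊆ B, i.e. every element of A is in B (|A ∖ B| = 0).
|A| = 21, |A ∩ B| = 20, |A ∖ B| = 1.
So the statement is false.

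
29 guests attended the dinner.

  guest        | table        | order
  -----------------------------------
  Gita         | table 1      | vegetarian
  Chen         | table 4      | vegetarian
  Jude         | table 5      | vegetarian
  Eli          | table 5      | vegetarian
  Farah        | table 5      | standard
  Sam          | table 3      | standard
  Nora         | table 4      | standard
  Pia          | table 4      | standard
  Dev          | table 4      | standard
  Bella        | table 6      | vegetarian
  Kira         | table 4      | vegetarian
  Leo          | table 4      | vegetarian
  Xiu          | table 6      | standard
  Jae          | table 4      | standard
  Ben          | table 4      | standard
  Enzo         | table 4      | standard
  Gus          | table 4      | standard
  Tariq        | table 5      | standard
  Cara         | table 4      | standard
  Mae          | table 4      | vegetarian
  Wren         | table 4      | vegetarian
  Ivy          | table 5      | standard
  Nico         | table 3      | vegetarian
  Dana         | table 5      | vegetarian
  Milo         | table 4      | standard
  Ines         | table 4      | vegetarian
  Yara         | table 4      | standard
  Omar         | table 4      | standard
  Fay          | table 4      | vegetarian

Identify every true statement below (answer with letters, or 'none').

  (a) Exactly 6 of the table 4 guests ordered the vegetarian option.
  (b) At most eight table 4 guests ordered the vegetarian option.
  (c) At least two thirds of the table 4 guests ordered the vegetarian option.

|A| = 18, |A ∩ B| = 7, |A ∖ B| = 11.
(a) |A ∩ B| = 6: fails.
(b) |A ∩ B| ≤ 8: holds.
(c) |A ∩ B| / |A| ≥ 2/3: fails.

(b)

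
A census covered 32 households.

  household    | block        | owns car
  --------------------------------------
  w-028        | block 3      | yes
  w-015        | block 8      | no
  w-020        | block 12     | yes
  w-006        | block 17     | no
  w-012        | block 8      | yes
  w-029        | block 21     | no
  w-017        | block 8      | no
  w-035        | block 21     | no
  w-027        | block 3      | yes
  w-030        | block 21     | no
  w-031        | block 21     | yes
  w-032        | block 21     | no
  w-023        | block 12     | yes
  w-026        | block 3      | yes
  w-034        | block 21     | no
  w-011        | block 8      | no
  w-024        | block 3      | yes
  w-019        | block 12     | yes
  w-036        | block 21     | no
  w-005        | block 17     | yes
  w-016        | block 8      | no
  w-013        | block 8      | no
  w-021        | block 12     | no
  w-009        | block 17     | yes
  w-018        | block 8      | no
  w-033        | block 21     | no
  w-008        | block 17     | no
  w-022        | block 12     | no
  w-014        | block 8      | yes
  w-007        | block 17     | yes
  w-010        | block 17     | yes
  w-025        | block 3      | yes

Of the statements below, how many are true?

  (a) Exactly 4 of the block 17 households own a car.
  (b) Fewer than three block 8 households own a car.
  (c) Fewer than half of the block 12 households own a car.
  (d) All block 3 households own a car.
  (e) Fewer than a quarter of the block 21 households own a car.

4

(a) block 17: |A| = 6, |A ∩ B| = 4; needs |A ∩ B| = 4 — true.
(b) block 8: |A| = 8, |A ∩ B| = 2; needs |A ∩ B| < 3 — true.
(c) block 12: |A| = 5, |A ∩ B| = 3; needs |A ∩ B| < |A ∖ B| — false.
(d) block 3: |A| = 5, |A ∩ B| = 5; needs A ⊆ B, i.e. every element of A is in B (|A ∖ B| = 0) — true.
(e) block 21: |A| = 8, |A ∩ B| = 1; needs |A ∩ B| / |A| < 1/4 — true.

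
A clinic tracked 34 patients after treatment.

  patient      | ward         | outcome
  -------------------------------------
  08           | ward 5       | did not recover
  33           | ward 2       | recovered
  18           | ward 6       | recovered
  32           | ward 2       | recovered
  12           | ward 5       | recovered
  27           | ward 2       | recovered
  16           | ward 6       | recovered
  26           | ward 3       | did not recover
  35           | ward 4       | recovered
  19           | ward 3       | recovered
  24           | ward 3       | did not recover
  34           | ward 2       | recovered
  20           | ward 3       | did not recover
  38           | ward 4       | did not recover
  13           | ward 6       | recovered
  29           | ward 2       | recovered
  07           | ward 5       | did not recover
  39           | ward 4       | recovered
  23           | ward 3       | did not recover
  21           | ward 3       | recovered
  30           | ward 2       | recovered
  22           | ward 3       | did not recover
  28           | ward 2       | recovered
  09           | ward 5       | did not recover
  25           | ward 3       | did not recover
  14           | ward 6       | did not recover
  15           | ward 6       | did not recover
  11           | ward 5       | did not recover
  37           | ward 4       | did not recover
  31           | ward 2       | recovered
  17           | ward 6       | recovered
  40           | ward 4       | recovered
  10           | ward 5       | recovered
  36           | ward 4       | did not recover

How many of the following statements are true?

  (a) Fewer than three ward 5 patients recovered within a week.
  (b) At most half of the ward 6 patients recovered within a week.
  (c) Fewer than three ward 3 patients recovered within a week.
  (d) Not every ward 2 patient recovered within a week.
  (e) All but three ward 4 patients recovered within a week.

(a) ward 5: |A| = 6, |A ∩ B| = 2; needs |A ∩ B| < 3 — true.
(b) ward 6: |A| = 6, |A ∩ B| = 4; needs |A ∩ B| ≤ |A ∖ B| — false.
(c) ward 3: |A| = 8, |A ∩ B| = 2; needs |A ∩ B| < 3 — true.
(d) ward 2: |A| = 8, |A ∩ B| = 8; needs A ⊄ B (|A ∖ B| ≥ 1) — false.
(e) ward 4: |A| = 6, |A ∩ B| = 3; needs |A ∖ B| = 3 — true.

3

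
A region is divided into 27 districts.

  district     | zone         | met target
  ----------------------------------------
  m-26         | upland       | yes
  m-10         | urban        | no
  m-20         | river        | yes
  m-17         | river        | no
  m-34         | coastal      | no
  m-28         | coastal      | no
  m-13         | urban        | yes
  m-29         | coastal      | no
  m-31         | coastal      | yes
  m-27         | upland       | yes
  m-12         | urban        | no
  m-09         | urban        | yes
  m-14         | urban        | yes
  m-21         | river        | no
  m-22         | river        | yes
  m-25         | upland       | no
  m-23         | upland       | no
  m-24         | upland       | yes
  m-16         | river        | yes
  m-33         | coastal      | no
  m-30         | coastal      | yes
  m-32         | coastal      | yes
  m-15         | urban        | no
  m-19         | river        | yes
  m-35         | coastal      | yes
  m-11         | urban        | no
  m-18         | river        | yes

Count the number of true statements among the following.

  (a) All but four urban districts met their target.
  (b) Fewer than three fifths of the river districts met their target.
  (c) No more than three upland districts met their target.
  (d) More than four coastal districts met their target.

(a) urban: |A| = 7, |A ∩ B| = 3; needs |A ∖ B| = 4 — true.
(b) river: |A| = 7, |A ∩ B| = 5; needs |A ∩ B| / |A| < 3/5 — false.
(c) upland: |A| = 5, |A ∩ B| = 3; needs |A ∩ B| ≤ 3 — true.
(d) coastal: |A| = 8, |A ∩ B| = 4; needs |A ∩ B| > 4 — false.

2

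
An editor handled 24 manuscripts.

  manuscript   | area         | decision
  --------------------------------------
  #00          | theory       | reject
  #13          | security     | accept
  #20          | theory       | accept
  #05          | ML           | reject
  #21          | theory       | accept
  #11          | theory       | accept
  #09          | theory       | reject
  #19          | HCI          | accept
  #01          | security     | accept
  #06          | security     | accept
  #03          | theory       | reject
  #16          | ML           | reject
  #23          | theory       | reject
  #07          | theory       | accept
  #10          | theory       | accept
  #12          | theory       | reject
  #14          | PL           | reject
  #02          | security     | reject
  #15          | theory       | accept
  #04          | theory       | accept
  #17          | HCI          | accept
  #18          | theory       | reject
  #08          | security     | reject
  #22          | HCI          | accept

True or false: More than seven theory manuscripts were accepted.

False

'More than seven theory manuscripts were accepted' holds iff |A ∩ B| > 7.
A (the restrictor) = {#00, #20, #21, #11, #09, #03, #23, #07, #10, #12, #15, #04, #18}, |A| = 13.
A ∩ B = {#20, #21, #11, #07, #10, #15, #04}, so |A ∩ B| = 7.
|A ∩ B| = 7, so the statement is false.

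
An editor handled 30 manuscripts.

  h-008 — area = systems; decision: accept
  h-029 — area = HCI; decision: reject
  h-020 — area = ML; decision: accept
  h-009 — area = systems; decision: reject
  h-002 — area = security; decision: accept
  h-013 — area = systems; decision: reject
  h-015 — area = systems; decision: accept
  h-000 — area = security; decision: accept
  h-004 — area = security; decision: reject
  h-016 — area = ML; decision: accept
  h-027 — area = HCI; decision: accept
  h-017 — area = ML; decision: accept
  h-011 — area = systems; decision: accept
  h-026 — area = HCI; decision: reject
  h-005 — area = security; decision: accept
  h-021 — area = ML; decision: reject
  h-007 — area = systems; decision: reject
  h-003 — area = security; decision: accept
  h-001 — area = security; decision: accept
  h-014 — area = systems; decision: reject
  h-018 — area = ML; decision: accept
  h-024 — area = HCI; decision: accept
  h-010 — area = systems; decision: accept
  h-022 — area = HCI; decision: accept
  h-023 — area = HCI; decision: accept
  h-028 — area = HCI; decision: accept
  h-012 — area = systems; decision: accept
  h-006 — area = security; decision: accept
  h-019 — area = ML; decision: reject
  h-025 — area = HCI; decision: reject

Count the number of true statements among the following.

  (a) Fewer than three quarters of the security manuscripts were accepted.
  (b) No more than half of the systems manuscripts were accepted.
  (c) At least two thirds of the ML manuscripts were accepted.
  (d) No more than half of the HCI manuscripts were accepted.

(a) security: |A| = 7, |A ∩ B| = 6; needs |A ∩ B| / |A| < 3/4 — false.
(b) systems: |A| = 9, |A ∩ B| = 5; needs |A ∩ B| ≤ |A ∖ B| — false.
(c) ML: |A| = 6, |A ∩ B| = 4; needs |A ∩ B| / |A| ≥ 2/3 — true.
(d) HCI: |A| = 8, |A ∩ B| = 5; needs |A ∩ B| ≤ |A ∖ B| — false.

1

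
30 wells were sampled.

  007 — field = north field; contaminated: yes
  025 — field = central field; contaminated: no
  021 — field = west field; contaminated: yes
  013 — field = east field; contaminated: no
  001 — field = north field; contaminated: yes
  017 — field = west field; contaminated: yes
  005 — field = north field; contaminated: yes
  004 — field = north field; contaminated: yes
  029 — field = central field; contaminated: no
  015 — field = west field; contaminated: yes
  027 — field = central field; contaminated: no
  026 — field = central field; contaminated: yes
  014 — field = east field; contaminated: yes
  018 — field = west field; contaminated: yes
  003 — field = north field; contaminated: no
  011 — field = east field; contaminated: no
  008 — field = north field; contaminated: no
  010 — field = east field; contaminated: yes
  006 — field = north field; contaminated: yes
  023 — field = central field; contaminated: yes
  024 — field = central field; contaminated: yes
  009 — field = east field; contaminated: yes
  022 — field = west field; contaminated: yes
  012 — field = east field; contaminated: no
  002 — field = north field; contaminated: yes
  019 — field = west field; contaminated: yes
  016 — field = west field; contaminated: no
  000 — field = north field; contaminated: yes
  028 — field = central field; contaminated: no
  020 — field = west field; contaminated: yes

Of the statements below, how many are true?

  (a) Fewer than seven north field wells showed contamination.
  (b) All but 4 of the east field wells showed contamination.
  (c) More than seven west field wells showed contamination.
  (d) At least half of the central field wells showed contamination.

0

(a) north field: |A| = 9, |A ∩ B| = 7; needs |A ∩ B| < 7 — false.
(b) east field: |A| = 6, |A ∩ B| = 3; needs |A ∖ B| = 4 — false.
(c) west field: |A| = 8, |A ∩ B| = 7; needs |A ∩ B| > 7 — false.
(d) central field: |A| = 7, |A ∩ B| = 3; needs |A ∩ B| ≥ |A ∖ B| — false.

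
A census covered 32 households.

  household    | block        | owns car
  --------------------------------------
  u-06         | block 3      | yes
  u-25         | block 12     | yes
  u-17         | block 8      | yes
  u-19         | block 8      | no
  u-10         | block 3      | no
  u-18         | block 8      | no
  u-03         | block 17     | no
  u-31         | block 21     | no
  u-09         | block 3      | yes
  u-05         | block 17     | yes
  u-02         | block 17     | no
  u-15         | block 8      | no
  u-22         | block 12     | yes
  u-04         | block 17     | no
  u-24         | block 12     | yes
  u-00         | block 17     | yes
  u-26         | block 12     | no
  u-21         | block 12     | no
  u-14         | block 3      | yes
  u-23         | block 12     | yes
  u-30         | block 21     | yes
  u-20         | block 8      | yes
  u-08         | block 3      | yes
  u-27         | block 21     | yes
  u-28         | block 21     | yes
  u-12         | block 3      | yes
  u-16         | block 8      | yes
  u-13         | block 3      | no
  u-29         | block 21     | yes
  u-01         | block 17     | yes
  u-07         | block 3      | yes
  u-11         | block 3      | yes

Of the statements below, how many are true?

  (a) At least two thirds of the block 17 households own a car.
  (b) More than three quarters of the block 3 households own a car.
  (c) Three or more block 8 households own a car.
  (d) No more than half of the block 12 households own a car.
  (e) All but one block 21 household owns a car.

(a) block 17: |A| = 6, |A ∩ B| = 3; needs |A ∩ B| / |A| ≥ 2/3 — false.
(b) block 3: |A| = 9, |A ∩ B| = 7; needs |A ∩ B| / |A| > 3/4 — true.
(c) block 8: |A| = 6, |A ∩ B| = 3; needs |A ∩ B| ≥ 3 — true.
(d) block 12: |A| = 6, |A ∩ B| = 4; needs |A ∩ B| ≤ |A ∖ B| — false.
(e) block 21: |A| = 5, |A ∩ B| = 4; needs |A ∖ B| = 1 — true.

3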